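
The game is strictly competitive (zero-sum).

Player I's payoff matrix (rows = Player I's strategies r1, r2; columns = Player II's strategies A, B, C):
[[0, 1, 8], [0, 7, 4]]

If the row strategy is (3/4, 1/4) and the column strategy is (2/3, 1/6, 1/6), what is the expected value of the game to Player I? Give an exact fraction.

Against (2/3, 1/6, 1/6), each row's expected payoff is r1: 3/2; r2: 11/6.
Taking the (3/4, 1/4)-weighted average: (3/4)·(3/2) + (1/4)·(11/6) = 19/12.

19/12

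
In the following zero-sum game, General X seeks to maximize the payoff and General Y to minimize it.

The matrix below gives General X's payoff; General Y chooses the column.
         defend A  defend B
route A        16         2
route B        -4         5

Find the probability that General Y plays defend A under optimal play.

Row minima are 2 and -4, so General X's maximin is 2; column maxima are 16 and 5, so General Y's minimax is 5. These differ, so the equilibrium is in mixed strategies.
Let General Y play defend A with probability q. General X is indifferent when 16q + 2(1−q) = −4q + 5(1−q), giving q = 3/23.

3/23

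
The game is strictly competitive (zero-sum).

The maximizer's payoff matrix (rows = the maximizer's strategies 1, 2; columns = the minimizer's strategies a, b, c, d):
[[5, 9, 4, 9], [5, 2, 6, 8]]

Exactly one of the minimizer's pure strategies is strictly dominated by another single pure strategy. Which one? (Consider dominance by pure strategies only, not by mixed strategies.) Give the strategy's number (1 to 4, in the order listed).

The minimizer prefers columns that give the maximizer less. Compare d with a: 5 < 9, 5 < 8.
So a strictly dominates d for the minimizer; d is strictly dominated.

4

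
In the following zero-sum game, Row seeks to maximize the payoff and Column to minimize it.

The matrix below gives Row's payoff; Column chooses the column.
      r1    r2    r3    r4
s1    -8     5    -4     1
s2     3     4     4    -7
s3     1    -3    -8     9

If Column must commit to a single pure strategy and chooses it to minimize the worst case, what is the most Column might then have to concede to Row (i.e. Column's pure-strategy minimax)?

The worst case (largest entry) in each column is r1: 3, r2: 5, r3: 4, r4: 9.
The best (smallest) of these is 3.

3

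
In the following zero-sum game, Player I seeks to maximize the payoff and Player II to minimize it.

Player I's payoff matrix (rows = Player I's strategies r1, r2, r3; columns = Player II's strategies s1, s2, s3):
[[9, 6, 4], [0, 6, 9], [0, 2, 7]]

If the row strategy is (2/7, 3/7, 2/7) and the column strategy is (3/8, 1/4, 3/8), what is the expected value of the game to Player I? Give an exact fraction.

Against (3/8, 1/4, 3/8), each row's expected payoff is r1: 51/8; r2: 39/8; r3: 25/8.
Taking the (2/7, 3/7, 2/7)-weighted average: (2/7)·(51/8) + (3/7)·(39/8) + (2/7)·(25/8) = 269/56.

269/56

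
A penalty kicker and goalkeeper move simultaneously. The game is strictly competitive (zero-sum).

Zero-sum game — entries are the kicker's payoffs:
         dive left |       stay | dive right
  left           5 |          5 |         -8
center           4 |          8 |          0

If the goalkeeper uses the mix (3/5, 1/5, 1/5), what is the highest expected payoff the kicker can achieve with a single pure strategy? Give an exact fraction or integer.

4

left: (5)·(3/5) + (5)·(1/5) + (-8)·(1/5) = 12/5.
center: (4)·(3/5) + (8)·(1/5) + (0)·(1/5) = 4.
The best pure response is center with expected payoff 4.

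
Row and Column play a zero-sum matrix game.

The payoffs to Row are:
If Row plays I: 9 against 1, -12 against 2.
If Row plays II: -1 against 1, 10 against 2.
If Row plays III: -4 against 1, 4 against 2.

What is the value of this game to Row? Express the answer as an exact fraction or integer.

39/16

Row III is strictly dominated by row II, so Row never plays it.
The remaining 2×2 game on (I, II) × (1, 2) has no saddle point. Let Row play I with probability p; indifference gives 9p − (1−p) = −12p + 10(1−p), so p = 11/32.
Similarly Column's optimal q on 1 is 11/16, and the value is 9·(11/16) + (-12)·(5/16) = 39/16.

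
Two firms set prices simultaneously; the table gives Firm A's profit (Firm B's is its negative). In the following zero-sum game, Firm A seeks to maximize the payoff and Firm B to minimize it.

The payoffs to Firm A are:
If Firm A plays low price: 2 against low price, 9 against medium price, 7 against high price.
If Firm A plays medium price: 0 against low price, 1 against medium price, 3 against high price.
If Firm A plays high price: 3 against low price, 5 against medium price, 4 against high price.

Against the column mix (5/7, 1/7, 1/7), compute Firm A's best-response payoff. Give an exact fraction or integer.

26/7

low price: (2)·(5/7) + (9)·(1/7) + (7)·(1/7) = 26/7.
medium price: (0)·(5/7) + (1)·(1/7) + (3)·(1/7) = 4/7.
high price: (3)·(5/7) + (5)·(1/7) + (4)·(1/7) = 24/7.
The best pure response is low price with expected payoff 26/7.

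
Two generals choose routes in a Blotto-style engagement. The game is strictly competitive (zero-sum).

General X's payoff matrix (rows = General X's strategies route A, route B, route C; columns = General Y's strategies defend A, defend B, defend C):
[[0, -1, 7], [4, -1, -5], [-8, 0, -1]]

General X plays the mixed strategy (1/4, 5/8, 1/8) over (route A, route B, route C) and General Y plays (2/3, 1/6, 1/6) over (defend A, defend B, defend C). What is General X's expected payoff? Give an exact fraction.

29/48

Against (2/3, 1/6, 1/6), each row's expected payoff is route A: 1; route B: 5/3; route C: -11/2.
Taking the (1/4, 5/8, 1/8)-weighted average: (1/4)·(1) + (5/8)·(5/3) + (1/8)·(-11/2) = 29/48.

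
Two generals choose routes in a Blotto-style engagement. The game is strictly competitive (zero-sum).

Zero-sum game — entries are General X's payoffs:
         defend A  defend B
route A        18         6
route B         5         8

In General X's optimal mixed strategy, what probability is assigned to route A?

1/5

Row minima are 6 and 5, so General X's maximin is 6; column maxima are 18 and 8, so General Y's minimax is 8. These differ, so the equilibrium is in mixed strategies.
Let General X play route A with probability p. General Y is indifferent when 18p + 5(1−p) = 6p + 8(1−p), giving p = 1/5.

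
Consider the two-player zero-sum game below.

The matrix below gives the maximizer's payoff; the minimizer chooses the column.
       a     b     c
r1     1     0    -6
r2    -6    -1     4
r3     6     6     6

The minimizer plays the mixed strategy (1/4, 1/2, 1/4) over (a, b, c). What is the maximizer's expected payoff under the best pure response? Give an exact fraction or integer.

6

r1: (1)·(1/4) + (0)·(1/2) + (-6)·(1/4) = -5/4.
r2: (-6)·(1/4) + (-1)·(1/2) + (4)·(1/4) = -1.
r3: (6)·(1/4) + (6)·(1/2) + (6)·(1/4) = 6.
The best pure response is r3 with expected payoff 6.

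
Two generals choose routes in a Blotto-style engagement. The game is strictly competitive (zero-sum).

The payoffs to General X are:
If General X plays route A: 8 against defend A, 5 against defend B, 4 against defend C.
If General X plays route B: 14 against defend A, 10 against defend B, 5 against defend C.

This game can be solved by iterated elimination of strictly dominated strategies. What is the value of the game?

Column defend A is strictly dominated by defend B for General Y (5<8, 10<14); eliminate defend A.
Row route A is strictly dominated by row route B (10>5, 5>4); eliminate route A.
Column defend B is strictly dominated by defend C for General Y (5<10); eliminate defend B.
Only (route B, defend C) remains, with payoff 5.

5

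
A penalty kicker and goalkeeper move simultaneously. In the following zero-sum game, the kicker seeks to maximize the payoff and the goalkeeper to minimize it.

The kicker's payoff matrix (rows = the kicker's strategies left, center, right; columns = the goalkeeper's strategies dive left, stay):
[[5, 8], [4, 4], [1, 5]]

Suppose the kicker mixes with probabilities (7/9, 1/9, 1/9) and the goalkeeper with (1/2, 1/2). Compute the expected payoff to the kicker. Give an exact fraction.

Against (1/2, 1/2), each row's expected payoff is left: 13/2; center: 4; right: 3.
Taking the (7/9, 1/9, 1/9)-weighted average: (7/9)·(13/2) + (1/9)·(4) + (1/9)·(3) = 35/6.

35/6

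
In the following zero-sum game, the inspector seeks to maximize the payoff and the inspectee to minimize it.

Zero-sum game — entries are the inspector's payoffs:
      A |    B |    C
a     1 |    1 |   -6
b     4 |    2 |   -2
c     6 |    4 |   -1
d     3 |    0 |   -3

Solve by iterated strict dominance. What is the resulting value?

Row b is strictly dominated by row c (6>4, 4>2, -1>-2); eliminate b.
Row a is strictly dominated by row c (6>1, 4>1, -1>-6); eliminate a.
Column B is strictly dominated by C for the inspectee (-1<4, -3<0); eliminate B.
Column A is strictly dominated by C for the inspectee (-1<6, -3<3); eliminate A.
Row d is strictly dominated by row c (-1>-3); eliminate d.
Only (c, C) remains, with payoff -1.

-1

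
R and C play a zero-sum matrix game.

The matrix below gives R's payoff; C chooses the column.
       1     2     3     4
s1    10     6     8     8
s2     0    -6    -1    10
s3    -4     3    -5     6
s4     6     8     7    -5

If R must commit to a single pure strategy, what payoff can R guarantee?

The worst-case payoff for each row is s1: 6, s2: -6, s3: -5, s4: -5.
The best of these is 6.

6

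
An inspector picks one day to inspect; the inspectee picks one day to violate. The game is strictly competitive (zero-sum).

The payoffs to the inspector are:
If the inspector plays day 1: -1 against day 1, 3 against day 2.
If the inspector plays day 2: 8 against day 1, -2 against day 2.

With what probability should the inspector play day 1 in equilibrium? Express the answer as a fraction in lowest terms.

5/7

Row minima are -1 and -2, so the inspector's maximin is -1; column maxima are 8 and 3, so the inspectee's minimax is 3. These differ, so the equilibrium is in mixed strategies.
Let the inspector play day 1 with probability p. The inspectee is indifferent when −p + 8(1−p) = 3p − 2(1−p), giving p = 5/7.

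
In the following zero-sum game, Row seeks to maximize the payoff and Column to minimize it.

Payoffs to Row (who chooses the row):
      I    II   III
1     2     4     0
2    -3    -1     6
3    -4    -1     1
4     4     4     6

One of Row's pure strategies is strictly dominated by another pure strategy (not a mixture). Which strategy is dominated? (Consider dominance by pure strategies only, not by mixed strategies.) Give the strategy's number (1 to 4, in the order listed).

Compare 3 with 4: 4 > -4, 4 > -1, 6 > 1.
So 4 strictly dominates 3 for Row; 3 is strictly dominated.

3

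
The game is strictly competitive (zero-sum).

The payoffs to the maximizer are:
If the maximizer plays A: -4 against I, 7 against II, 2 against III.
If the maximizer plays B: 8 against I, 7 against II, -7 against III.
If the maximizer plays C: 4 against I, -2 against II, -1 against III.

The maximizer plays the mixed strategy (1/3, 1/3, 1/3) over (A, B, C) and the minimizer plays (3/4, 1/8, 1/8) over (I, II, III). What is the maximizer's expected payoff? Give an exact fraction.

9/4

Against (3/4, 1/8, 1/8), each row's expected payoff is A: -15/8; B: 6; C: 21/8.
Taking the (1/3, 1/3, 1/3)-weighted average: (1/3)·(-15/8) + (1/3)·(6) + (1/3)·(21/8) = 9/4.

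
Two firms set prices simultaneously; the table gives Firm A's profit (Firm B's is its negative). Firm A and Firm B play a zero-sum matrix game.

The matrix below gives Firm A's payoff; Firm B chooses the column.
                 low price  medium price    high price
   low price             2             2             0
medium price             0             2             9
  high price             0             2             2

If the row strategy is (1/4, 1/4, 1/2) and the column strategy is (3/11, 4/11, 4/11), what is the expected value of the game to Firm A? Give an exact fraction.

45/22

Against (3/11, 4/11, 4/11), each row's expected payoff is low price: 14/11; medium price: 4; high price: 16/11.
Taking the (1/4, 1/4, 1/2)-weighted average: (1/4)·(14/11) + (1/4)·(4) + (1/2)·(16/11) = 45/22.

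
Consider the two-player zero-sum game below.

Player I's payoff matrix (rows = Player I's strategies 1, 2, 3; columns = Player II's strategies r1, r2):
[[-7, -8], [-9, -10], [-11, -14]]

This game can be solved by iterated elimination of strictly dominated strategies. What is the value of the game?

-8

Column r1 is strictly dominated by r2 for Player II (-8<-7, -10<-9, -14<-11); eliminate r1.
Row 3 is strictly dominated by row 1 (-8>-14); eliminate 3.
Row 2 is strictly dominated by row 1 (-8>-10); eliminate 2.
Only (1, r2) remains, with payoff -8.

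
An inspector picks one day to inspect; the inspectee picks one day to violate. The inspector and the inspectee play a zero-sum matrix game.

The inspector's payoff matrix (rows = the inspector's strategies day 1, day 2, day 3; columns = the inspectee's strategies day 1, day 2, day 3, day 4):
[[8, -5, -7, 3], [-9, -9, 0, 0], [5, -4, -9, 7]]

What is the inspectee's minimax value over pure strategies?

-4

The worst case (largest entry) in each column is day 1: 8, day 2: -4, day 3: 0, day 4: 7.
The best (smallest) of these is -4.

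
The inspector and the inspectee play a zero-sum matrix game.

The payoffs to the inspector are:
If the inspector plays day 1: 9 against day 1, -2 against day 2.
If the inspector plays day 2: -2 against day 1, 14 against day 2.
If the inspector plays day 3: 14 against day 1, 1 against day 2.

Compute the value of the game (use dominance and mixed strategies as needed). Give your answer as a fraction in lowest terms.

198/29

Row day 1 is strictly dominated by row day 3, so the inspector never plays it.
The remaining 2×2 game on (day 2, day 3) × (day 1, day 2) has no saddle point. Let the inspector play day 2 with probability p; indifference gives −2p + 14(1−p) = 14p + (1−p), so p = 13/29.
Similarly the inspectee's optimal q on day 1 is 13/29, and the value is -2·(13/29) + (14)·(16/29) = 198/29.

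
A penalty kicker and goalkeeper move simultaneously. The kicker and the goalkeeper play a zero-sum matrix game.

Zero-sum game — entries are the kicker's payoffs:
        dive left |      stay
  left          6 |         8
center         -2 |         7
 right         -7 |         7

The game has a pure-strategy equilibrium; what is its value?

Row minima: 6, -2, -7 → the kicker's maximin is 6.
Column maxima: 6, 8 → the goalkeeper's minimax is 6.
They coincide at (left, dive left), so the value is 6.

6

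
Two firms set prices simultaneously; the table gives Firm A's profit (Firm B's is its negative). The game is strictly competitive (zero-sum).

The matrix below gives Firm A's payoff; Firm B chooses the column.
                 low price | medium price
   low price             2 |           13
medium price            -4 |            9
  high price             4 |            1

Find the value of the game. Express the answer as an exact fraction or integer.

Row medium price is strictly dominated by row low price, so Firm A never plays it.
The remaining 2×2 game on (low price, high price) × (low price, medium price) has no saddle point. Let Firm A play low price with probability p; indifference gives 2p + 4(1−p) = 13p + (1−p), so p = 3/14.
Similarly Firm B's optimal q on low price is 6/7, and the value is 2·(6/7) + (13)·(1/7) = 25/7.

25/7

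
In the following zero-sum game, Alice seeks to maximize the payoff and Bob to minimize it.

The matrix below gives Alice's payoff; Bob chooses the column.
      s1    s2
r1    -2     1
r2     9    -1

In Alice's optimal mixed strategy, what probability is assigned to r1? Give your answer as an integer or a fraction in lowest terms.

10/13

Row minima are -2 and -1, so Alice's maximin is -1; column maxima are 9 and 1, so Bob's minimax is 1. These differ, so the equilibrium is in mixed strategies.
Let Alice play r1 with probability p. Bob is indifferent when −2p + 9(1−p) = p − (1−p), giving p = 10/13.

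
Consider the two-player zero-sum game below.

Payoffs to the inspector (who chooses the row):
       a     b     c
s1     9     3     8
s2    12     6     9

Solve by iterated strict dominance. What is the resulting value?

Column c is strictly dominated by b for the inspectee (3<8, 6<9); eliminate c.
Row s1 is strictly dominated by row s2 (12>9, 6>3); eliminate s1.
Column a is strictly dominated by b for the inspectee (6<12); eliminate a.
Only (s2, b) remains, with payoff 6.

6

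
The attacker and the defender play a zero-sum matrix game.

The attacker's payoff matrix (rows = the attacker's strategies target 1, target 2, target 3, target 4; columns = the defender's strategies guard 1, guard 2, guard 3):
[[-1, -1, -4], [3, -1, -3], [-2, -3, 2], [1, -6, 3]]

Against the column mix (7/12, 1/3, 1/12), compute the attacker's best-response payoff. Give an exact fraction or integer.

target 1: (-1)·(7/12) + (-1)·(1/3) + (-4)·(1/12) = -5/4.
target 2: (3)·(7/12) + (-1)·(1/3) + (-3)·(1/12) = 7/6.
target 3: (-2)·(7/12) + (-3)·(1/3) + (2)·(1/12) = -2.
target 4: (1)·(7/12) + (-6)·(1/3) + (3)·(1/12) = -7/6.
The best pure response is target 2 with expected payoff 7/6.

7/6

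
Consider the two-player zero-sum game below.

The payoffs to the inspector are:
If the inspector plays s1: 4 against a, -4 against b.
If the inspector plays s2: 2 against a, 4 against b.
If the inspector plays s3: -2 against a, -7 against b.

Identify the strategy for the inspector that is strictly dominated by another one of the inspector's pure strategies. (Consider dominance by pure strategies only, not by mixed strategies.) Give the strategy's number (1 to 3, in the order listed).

3

Compare s3 with s1: 4 > -2, -4 > -7.
So s1 strictly dominates s3 for the inspector; s3 is strictly dominated.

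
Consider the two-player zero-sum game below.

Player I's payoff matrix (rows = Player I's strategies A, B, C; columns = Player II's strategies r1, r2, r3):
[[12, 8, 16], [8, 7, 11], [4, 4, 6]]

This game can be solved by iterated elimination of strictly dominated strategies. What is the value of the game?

Column r3 is strictly dominated by r1 for Player II (12<16, 8<11, 4<6); eliminate r3.
Row C is strictly dominated by row A (12>4, 8>4); eliminate C.
Column r1 is strictly dominated by r2 for Player II (8<12, 7<8); eliminate r1.
Row B is strictly dominated by row A (8>7); eliminate B.
Only (A, r2) remains, with payoff 8.

8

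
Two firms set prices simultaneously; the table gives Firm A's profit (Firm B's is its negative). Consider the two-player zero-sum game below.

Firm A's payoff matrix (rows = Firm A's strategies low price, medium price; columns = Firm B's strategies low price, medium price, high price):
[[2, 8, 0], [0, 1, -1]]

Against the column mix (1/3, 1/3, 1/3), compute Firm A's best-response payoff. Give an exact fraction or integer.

low price: (2)·(1/3) + (8)·(1/3) + (0)·(1/3) = 10/3.
medium price: (0)·(1/3) + (1)·(1/3) + (-1)·(1/3) = 0.
The best pure response is low price with expected payoff 10/3.

10/3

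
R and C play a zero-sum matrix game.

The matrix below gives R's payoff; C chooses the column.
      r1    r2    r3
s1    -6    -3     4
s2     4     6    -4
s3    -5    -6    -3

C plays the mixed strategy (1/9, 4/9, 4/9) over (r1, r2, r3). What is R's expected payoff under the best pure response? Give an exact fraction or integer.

4/3

s1: (-6)·(1/9) + (-3)·(4/9) + (4)·(4/9) = -2/9.
s2: (4)·(1/9) + (6)·(4/9) + (-4)·(4/9) = 4/3.
s3: (-5)·(1/9) + (-6)·(4/9) + (-3)·(4/9) = -41/9.
The best pure response is s2 with expected payoff 4/3.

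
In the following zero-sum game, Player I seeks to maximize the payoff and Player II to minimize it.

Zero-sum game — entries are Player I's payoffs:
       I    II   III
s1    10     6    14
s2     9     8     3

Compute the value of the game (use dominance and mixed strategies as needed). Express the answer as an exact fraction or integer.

Column I is strictly dominated by II for Player II (it gives Player I more in every row).
The remaining 2×2 game on (s1, s2) × (II, III) has no saddle point. Let Player I play s1 with probability p; indifference gives 6p + 8(1−p) = 14p + 3(1−p), so p = 5/13.
Similarly Player II's optimal q on II is 11/13, and the value is 6·(11/13) + (14)·(2/13) = 94/13.

94/13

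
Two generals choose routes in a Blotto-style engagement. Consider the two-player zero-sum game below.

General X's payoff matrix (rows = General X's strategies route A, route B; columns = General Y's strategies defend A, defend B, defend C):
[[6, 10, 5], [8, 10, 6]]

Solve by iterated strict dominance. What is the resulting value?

6

Column defend A is strictly dominated by defend C for General Y (5<6, 6<8); eliminate defend A.
Column defend B is strictly dominated by defend C for General Y (5<10, 6<10); eliminate defend B.
Row route A is strictly dominated by row route B (6>5); eliminate route A.
Only (route B, defend C) remains, with payoff 6.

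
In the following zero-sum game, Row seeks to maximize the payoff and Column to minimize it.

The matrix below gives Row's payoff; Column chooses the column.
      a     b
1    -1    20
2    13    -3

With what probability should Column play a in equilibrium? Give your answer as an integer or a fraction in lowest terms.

Row minima are -1 and -3, so Row's maximin is -1; column maxima are 13 and 20, so Column's minimax is 13. These differ, so the equilibrium is in mixed strategies.
Let Column play a with probability q. Row is indifferent when −q + 20(1−q) = 13q − 3(1−q), giving q = 23/37.

23/37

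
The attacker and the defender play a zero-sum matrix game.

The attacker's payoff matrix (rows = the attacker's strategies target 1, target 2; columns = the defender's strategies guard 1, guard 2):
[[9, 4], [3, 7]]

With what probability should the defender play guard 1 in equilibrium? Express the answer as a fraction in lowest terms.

1/3

Row minima are 4 and 3, so the attacker's maximin is 4; column maxima are 9 and 7, so the defender's minimax is 7. These differ, so the equilibrium is in mixed strategies.
Let the defender play guard 1 with probability q. The attacker is indifferent when 9q + 4(1−q) = 3q + 7(1−q), giving q = 1/3.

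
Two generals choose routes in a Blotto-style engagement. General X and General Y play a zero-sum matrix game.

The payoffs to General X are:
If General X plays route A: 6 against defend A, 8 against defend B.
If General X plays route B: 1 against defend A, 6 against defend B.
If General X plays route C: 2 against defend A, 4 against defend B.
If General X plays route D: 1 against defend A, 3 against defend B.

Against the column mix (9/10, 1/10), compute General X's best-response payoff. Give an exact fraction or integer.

route A: (6)·(9/10) + (8)·(1/10) = 31/5.
route B: (1)·(9/10) + (6)·(1/10) = 3/2.
route C: (2)·(9/10) + (4)·(1/10) = 11/5.
route D: (1)·(9/10) + (3)·(1/10) = 6/5.
The best pure response is route A with expected payoff 31/5.

31/5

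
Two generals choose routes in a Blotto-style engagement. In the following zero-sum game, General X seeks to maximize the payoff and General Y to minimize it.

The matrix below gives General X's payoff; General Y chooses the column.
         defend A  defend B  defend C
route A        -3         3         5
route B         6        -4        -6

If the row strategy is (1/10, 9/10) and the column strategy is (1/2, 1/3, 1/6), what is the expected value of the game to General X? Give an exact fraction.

19/30

Against (1/2, 1/3, 1/6), each row's expected payoff is route A: 1/3; route B: 2/3.
Taking the (1/10, 9/10)-weighted average: (1/10)·(1/3) + (9/10)·(2/3) = 19/30.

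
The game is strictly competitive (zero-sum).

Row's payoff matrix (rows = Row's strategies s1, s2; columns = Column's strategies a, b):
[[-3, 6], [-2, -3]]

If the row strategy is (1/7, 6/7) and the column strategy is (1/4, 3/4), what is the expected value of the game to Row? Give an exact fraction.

-51/28

Against (1/4, 3/4), each row's expected payoff is s1: 15/4; s2: -11/4.
Taking the (1/7, 6/7)-weighted average: (1/7)·(15/4) + (6/7)·(-11/4) = -51/28.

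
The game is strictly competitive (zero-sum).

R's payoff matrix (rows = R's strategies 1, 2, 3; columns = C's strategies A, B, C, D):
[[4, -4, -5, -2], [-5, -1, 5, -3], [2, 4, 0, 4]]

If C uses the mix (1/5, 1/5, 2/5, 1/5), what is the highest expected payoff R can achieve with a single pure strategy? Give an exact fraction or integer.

2

1: (4)·(1/5) + (-4)·(1/5) + (-5)·(2/5) + (-2)·(1/5) = -12/5.
2: (-5)·(1/5) + (-1)·(1/5) + (5)·(2/5) + (-3)·(1/5) = 1/5.
3: (2)·(1/5) + (4)·(1/5) + (0)·(2/5) + (4)·(1/5) = 2.
The best pure response is 3 with expected payoff 2.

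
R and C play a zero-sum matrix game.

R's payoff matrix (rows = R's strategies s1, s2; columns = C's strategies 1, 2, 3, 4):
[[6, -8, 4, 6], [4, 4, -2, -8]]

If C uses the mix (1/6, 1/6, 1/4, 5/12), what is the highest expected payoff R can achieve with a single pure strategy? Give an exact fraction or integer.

19/6

s1: (6)·(1/6) + (-8)·(1/6) + (4)·(1/4) + (6)·(5/12) = 19/6.
s2: (4)·(1/6) + (4)·(1/6) + (-2)·(1/4) + (-8)·(5/12) = -5/2.
The best pure response is s1 with expected payoff 19/6.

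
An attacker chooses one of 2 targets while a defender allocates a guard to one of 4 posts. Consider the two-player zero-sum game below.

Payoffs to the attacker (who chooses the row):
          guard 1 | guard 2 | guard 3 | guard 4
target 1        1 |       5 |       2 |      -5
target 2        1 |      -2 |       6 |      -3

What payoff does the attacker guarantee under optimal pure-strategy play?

-3

Row minima: -5, -3 → the attacker's maximin is -3.
Column maxima: 1, 5, 6, -3 → the defender's minimax is -3.
They coincide at (target 2, guard 4), so the value is -3.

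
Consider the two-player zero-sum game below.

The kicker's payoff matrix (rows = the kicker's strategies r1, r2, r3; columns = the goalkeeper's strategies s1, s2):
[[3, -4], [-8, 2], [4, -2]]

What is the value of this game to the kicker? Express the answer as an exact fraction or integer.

Row r1 is strictly dominated by row r3, so the kicker never plays it.
The remaining 2×2 game on (r2, r3) × (s1, s2) has no saddle point. Let the kicker play r2 with probability p; indifference gives −8p + 4(1−p) = 2p − 2(1−p), so p = 3/8.
Similarly the goalkeeper's optimal q on s1 is 1/4, and the value is -8·(1/4) + (2)·(3/4) = -1/2.

-1/2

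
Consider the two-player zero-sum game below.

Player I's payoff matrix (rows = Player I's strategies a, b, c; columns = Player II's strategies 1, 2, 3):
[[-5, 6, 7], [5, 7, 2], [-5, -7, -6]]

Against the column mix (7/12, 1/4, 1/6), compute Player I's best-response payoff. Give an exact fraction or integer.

5

a: (-5)·(7/12) + (6)·(1/4) + (7)·(1/6) = -1/4.
b: (5)·(7/12) + (7)·(1/4) + (2)·(1/6) = 5.
c: (-5)·(7/12) + (-7)·(1/4) + (-6)·(1/6) = -17/3.
The best pure response is b with expected payoff 5.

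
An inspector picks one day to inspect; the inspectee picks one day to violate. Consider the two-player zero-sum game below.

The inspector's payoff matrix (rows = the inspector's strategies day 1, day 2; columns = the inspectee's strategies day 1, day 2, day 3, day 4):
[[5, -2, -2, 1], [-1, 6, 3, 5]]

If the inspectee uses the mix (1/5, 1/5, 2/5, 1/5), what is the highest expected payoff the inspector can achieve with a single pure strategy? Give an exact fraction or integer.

16/5

day 1: (5)·(1/5) + (-2)·(1/5) + (-2)·(2/5) + (1)·(1/5) = 0.
day 2: (-1)·(1/5) + (6)·(1/5) + (3)·(2/5) + (5)·(1/5) = 16/5.
The best pure response is day 2 with expected payoff 16/5.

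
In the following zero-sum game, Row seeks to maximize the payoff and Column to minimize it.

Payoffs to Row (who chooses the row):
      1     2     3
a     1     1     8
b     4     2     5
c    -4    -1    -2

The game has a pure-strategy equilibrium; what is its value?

Row minima: 1, 2, -4 → Row's maximin is 2.
Column maxima: 4, 2, 8 → Column's minimax is 2.
They coincide at (b, 2), so the value is 2.

2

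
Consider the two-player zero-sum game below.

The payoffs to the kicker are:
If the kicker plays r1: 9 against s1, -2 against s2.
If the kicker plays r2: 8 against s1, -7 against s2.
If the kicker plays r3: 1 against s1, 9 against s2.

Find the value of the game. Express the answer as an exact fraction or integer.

Row r2 is strictly dominated by row r1, so the kicker never plays it.
The remaining 2×2 game on (r1, r3) × (s1, s2) has no saddle point. Let the kicker play r1 with probability p; indifference gives 9p + (1−p) = −2p + 9(1−p), so p = 8/19.
Similarly the goalkeeper's optimal q on s1 is 11/19, and the value is 9·(11/19) + (-2)·(8/19) = 83/19.

83/19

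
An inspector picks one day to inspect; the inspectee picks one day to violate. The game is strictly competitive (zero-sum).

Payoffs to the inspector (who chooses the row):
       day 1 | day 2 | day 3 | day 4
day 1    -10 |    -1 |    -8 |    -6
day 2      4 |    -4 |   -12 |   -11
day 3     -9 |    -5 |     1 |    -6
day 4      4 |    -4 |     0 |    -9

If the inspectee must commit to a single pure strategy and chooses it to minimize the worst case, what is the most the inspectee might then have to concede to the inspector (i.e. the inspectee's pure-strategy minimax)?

-6

The worst case (largest entry) in each column is day 1: 4, day 2: -1, day 3: 1, day 4: -6.
The best (smallest) of these is -6.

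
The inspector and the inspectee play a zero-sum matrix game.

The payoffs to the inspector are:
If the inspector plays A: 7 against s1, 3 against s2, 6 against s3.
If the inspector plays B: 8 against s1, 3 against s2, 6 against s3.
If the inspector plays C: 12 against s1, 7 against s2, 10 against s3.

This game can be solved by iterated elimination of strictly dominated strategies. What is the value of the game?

7

Column s3 is strictly dominated by s2 for the inspectee (3<6, 3<6, 7<10); eliminate s3.
Column s1 is strictly dominated by s2 for the inspectee (3<7, 3<8, 7<12); eliminate s1.
Row B is strictly dominated by row C (7>3); eliminate B.
Row A is strictly dominated by row C (7>3); eliminate A.
Only (C, s2) remains, with payoff 7.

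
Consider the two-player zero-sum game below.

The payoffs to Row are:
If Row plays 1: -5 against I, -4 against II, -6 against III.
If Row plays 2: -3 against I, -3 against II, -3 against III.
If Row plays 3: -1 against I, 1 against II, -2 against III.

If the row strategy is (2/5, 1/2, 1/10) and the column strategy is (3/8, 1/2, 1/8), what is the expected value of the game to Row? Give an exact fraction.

-269/80

Against (3/8, 1/2, 1/8), each row's expected payoff is 1: -37/8; 2: -3; 3: -1/8.
Taking the (2/5, 1/2, 1/10)-weighted average: (2/5)·(-37/8) + (1/2)·(-3) + (1/10)·(-1/8) = -269/80.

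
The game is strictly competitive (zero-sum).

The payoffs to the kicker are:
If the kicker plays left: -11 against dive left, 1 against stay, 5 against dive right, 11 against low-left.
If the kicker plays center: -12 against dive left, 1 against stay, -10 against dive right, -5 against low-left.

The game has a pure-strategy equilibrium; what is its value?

Row minima: -11, -12 → the kicker's maximin is -11.
Column maxima: -11, 1, 5, 11 → the goalkeeper's minimax is -11.
They coincide at (left, dive left), so the value is -11.

-11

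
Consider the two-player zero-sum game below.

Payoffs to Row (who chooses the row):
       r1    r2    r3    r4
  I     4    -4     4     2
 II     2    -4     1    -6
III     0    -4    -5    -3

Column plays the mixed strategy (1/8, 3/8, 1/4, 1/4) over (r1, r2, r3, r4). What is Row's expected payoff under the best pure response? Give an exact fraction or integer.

I: (4)·(1/8) + (-4)·(3/8) + (4)·(1/4) + (2)·(1/4) = 1/2.
II: (2)·(1/8) + (-4)·(3/8) + (1)·(1/4) + (-6)·(1/4) = -5/2.
III: (0)·(1/8) + (-4)·(3/8) + (-5)·(1/4) + (-3)·(1/4) = -7/2.
The best pure response is I with expected payoff 1/2.

1/2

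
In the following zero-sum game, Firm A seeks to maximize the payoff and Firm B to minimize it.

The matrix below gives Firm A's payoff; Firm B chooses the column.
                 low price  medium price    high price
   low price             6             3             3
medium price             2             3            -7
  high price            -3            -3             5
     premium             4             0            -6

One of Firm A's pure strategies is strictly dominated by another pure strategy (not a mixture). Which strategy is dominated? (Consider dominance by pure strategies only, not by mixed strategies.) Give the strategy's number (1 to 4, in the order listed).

Compare premium with low price: 6 > 4, 3 > 0, 3 > -6.
So low price strictly dominates premium for Firm A; premium is strictly dominated.

4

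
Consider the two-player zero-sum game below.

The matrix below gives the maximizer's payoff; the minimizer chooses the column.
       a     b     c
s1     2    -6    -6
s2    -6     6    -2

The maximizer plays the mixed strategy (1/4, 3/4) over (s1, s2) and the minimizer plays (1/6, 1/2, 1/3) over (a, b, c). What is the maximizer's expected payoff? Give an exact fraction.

-1/6

Against (1/6, 1/2, 1/3), each row's expected payoff is s1: -14/3; s2: 4/3.
Taking the (1/4, 3/4)-weighted average: (1/4)·(-14/3) + (3/4)·(4/3) = -1/6.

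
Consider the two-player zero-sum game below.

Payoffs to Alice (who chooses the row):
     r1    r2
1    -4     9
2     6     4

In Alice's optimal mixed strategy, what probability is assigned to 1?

2/15

Row minima are -4 and 4, so Alice's maximin is 4; column maxima are 6 and 9, so Bob's minimax is 6. These differ, so the equilibrium is in mixed strategies.
Let Alice play 1 with probability p. Bob is indifferent when −4p + 6(1−p) = 9p + 4(1−p), giving p = 2/15.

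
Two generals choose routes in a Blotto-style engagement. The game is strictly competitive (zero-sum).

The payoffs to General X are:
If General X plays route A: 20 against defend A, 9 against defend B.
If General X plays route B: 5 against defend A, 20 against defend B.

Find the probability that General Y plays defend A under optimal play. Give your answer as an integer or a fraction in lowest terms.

11/26

Row minima are 9 and 5, so General X's maximin is 9; column maxima are 20 and 20, so General Y's minimax is 20. These differ, so the equilibrium is in mixed strategies.
Let General Y play defend A with probability q. General X is indifferent when 20q + 9(1−q) = 5q + 20(1−q), giving q = 11/26.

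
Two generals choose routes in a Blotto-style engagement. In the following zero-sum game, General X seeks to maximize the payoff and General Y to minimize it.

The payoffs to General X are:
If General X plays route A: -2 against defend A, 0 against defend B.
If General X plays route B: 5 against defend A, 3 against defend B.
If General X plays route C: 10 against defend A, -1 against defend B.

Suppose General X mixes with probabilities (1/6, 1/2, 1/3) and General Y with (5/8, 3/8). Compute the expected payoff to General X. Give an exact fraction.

31/8

Against (5/8, 3/8), each row's expected payoff is route A: -5/4; route B: 17/4; route C: 47/8.
Taking the (1/6, 1/2, 1/3)-weighted average: (1/6)·(-5/4) + (1/2)·(17/4) + (1/3)·(47/8) = 31/8.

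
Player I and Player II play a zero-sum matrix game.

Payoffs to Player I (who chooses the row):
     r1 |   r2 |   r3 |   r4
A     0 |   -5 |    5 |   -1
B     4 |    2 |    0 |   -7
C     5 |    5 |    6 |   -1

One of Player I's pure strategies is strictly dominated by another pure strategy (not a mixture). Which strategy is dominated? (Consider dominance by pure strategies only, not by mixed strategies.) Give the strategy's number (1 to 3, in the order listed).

Compare B with C: 5 > 4, 5 > 2, 6 > 0, -1 > -7.
So C strictly dominates B for Player I; B is strictly dominated.

2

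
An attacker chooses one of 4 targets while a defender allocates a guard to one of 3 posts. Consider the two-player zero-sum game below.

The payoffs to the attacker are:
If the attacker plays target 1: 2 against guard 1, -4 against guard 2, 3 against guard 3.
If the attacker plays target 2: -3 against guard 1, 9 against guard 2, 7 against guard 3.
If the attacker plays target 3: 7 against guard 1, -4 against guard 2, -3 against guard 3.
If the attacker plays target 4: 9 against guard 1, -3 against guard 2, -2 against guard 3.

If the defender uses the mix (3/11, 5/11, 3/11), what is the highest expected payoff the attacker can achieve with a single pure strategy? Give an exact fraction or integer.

57/11

target 1: (2)·(3/11) + (-4)·(5/11) + (3)·(3/11) = -5/11.
target 2: (-3)·(3/11) + (9)·(5/11) + (7)·(3/11) = 57/11.
target 3: (7)·(3/11) + (-4)·(5/11) + (-3)·(3/11) = -8/11.
target 4: (9)·(3/11) + (-3)·(5/11) + (-2)·(3/11) = 6/11.
The best pure response is target 2 with expected payoff 57/11.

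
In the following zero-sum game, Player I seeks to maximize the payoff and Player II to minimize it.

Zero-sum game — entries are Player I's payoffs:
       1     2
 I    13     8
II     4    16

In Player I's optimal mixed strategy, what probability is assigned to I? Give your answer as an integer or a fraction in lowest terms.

12/17

Row minima are 8 and 4, so Player I's maximin is 8; column maxima are 13 and 16, so Player II's minimax is 13. These differ, so the equilibrium is in mixed strategies.
Let Player I play I with probability p. Player II is indifferent when 13p + 4(1−p) = 8p + 16(1−p), giving p = 12/17.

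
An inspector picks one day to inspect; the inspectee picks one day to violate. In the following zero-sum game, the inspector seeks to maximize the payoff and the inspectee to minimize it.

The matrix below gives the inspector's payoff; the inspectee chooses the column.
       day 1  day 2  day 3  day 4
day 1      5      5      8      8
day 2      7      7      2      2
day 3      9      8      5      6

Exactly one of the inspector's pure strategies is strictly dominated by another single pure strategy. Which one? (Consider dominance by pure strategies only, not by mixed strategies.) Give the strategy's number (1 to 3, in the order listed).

2

Compare day 2 with day 3: 9 > 7, 8 > 7, 5 > 2, 6 > 2.
So day 3 strictly dominates day 2 for the inspector; day 2 is strictly dominated.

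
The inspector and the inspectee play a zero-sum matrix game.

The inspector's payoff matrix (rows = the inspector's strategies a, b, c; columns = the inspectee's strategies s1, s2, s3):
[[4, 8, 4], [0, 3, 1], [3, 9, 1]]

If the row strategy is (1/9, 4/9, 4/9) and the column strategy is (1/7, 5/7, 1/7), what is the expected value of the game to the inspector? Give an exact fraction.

44/9

Against (1/7, 5/7, 1/7), each row's expected payoff is a: 48/7; b: 16/7; c: 7.
Taking the (1/9, 4/9, 4/9)-weighted average: (1/9)·(48/7) + (4/9)·(16/7) + (4/9)·(7) = 44/9.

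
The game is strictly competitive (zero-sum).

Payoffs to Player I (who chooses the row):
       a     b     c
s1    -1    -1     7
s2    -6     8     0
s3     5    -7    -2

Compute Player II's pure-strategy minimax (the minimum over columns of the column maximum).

5

The worst case (largest entry) in each column is a: 5, b: 8, c: 7.
The best (smallest) of these is 5.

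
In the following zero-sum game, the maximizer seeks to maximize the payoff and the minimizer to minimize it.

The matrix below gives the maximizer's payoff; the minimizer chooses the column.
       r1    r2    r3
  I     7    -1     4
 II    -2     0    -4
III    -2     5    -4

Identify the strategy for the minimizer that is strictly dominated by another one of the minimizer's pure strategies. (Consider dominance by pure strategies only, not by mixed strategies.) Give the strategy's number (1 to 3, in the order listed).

1

The minimizer prefers columns that give the maximizer less. Compare r1 with r3: 4 < 7, -4 < -2, -4 < -2.
So r3 strictly dominates r1 for the minimizer; r1 is strictly dominated.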